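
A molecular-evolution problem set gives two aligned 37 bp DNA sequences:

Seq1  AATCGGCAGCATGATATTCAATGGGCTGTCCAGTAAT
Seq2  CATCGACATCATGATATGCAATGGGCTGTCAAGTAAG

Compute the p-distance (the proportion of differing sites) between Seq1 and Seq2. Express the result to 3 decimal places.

Mismatches occur at site 1 (A↔C), site 6 (G↔A), site 9 (G↔T), site 18 (T↔G), site 31 (C↔A), site 37 (T↔G).
There are 6 differences over 37 sites, so p = 6/37 = 0.162.

0.162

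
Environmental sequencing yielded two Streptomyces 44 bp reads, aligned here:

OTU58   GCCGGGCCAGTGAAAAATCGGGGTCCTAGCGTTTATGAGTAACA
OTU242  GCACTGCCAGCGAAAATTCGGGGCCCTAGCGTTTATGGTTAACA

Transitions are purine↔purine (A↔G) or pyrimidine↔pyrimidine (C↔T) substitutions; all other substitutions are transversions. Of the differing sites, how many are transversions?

Differing sites — 3:C/A (Tv); 4:G/C (Tv); 5:G/T (Tv); 11:T/C (Ti); 17:A/T (Tv); 24:T/C (Ti); 38:A/G (Ti); 39:G/T (Tv).
Of the 8 differences, 3 transitions and 5 transversions, so the answer is 5.

5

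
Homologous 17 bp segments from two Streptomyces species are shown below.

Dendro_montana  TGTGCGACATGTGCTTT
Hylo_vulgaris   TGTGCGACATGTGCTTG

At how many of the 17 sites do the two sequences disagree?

1

Differing sites — 17:T/G.
That gives 1 mismatch out of 17 aligned sites, so the Hamming distance is 1.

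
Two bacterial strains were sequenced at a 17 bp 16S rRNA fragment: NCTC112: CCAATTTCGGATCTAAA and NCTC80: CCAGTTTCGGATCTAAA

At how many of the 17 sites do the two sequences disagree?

Differing sites — 4:A/G.
That gives 1 mismatch out of 17 aligned sites, so the Hamming distance is 1.

1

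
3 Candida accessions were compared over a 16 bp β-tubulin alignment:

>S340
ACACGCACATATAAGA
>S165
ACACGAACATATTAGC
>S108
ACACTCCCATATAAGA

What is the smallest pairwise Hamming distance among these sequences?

Pairwise Hamming distances:
  S340 vs S165: 3
  S340 vs S108: 2
  S165 vs S108: 5
The smallest is 2, between S340 and S108.

2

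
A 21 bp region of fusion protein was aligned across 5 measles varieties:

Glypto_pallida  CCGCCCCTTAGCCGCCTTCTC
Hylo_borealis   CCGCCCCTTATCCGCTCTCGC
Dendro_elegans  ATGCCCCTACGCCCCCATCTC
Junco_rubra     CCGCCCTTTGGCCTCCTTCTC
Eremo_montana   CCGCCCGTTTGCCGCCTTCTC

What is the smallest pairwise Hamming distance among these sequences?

Pairwise Hamming distances:
  Glypto_pallida vs Hylo_borealis: 4
  Glypto_pallida vs Dendro_elegans: 6
  Glypto_pallida vs Junco_rubra: 3
  Glypto_pallida vs Eremo_montana: 2
  Hylo_borealis vs Dendro_elegans: 9
  Hylo_borealis vs Junco_rubra: 7
  Hylo_borealis vs Eremo_montana: 6
  Dendro_elegans vs Junco_rubra: 7
  Dendro_elegans vs Eremo_montana: 7
  Junco_rubra vs Eremo_montana: 3
The smallest is 2, between Glypto_pallida and Eremo_montana.

2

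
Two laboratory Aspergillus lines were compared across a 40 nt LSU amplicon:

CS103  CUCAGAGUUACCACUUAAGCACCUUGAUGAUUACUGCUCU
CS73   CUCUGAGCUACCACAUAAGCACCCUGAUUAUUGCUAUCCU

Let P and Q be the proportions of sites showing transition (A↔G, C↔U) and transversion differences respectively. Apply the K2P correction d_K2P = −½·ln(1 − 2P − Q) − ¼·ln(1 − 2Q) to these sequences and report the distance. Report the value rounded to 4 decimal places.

The sequences differ at positions 4 (A/U, transversion), 8 (U/C, transition), 15 (U/A, transversion), 24 (U/C, transition), 29 (G/U, transversion), 33 (A/G, transition), 36 (G/A, transition), 37 (C/U, transition), 38 (U/C, transition).
Of the 9 differences, 6 transitions and 3 transversions over 40 sites: P = 6/40 = 0.150000, Q = 3/40 = 0.075000.
d = −0.5·ln(0.625000) − 0.25·ln(0.850000) = −0.5·(-0.470004) − 0.25·(-0.162519) = 0.2756.

0.2756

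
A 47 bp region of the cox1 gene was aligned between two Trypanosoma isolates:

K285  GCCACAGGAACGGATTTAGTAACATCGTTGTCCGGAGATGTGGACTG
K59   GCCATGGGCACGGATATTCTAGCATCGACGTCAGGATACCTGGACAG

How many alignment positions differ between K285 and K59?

Differing sites — 5:C/T; 6:A/G; 9:A/C; 16:T/A; 18:A/T; 19:G/C; 22:A/G; 28:T/A; 29:T/C; 33:C/A; 37:G/T; 39:T/C; 40:G/C; 46:T/A.
That gives 14 mismatches out of 47 aligned sites, so the Hamming distance is 14.

14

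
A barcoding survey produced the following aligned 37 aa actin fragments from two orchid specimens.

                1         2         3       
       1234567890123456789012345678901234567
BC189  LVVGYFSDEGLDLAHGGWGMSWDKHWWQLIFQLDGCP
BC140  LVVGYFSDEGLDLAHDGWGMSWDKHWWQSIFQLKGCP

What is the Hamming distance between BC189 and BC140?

3

Mismatches occur at site 16 (G→D), site 29 (L→S), site 34 (D→K).
That gives 3 mismatches out of 37 aligned sites, so the Hamming distance is 3.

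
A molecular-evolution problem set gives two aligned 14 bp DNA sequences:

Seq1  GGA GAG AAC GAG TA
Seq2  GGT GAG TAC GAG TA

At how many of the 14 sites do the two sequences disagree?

Differing sites — 3:A/T; 7:A/T.
That gives 2 mismatches out of 14 aligned sites, so the Hamming distance is 2.

2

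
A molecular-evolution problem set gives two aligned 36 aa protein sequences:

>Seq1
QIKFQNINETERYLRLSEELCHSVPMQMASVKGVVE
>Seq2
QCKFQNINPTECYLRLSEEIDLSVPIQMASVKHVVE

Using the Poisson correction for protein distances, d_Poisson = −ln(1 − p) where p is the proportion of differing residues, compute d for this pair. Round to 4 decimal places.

Differing sites — 2:I/C; 9:E/P; 12:R/C; 20:L/I; 21:C/D; 22:H/L; 26:M/I; 33:G/H.
p = 8/36 = 0.222222.
d = −ln(1 − 0.222222) = −ln(0.777778) = 0.2513.

0.2513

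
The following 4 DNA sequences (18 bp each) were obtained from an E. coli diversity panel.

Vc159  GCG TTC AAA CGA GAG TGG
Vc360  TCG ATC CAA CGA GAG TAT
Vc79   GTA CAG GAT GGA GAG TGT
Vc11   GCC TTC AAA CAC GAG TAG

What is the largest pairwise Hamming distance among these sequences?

12

Pairwise Hamming distances:
  Vc159 vs Vc360: 5
  Vc159 vs Vc79: 9
  Vc159 vs Vc11: 4
  Vc360 vs Vc79: 10
  Vc360 vs Vc11: 7
  Vc79 vs Vc11: 12
The largest is 12, between Vc79 and Vc11.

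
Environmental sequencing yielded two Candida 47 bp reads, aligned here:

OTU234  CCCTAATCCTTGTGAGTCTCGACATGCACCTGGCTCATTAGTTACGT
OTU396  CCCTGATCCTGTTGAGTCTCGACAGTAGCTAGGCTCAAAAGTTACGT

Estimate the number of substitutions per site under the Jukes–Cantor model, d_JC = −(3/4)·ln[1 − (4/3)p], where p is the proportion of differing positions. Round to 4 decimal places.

0.2805

Mismatches occur at site 5 (A↔G), site 11 (T↔G), site 12 (G↔T), site 25 (T↔G), site 26 (G↔T), site 27 (C↔A), site 28 (A↔G), site 30 (C↔T), site 31 (T↔A), site 38 (T↔A), site 39 (T↔A).
p = 11/47 = 0.234043.
d = −0.75 · ln(1 − (4/3)·0.234043) = −0.75 · ln(0.687943) = −0.75 · (-0.374049) = 0.2805.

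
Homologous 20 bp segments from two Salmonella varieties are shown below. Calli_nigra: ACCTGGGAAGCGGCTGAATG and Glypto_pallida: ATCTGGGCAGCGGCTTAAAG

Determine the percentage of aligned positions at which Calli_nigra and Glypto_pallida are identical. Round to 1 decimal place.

80.0%

Mismatches occur at site 2 (C/T), site 8 (A/C), site 16 (G/T), site 19 (T/A).
16 of the 20 sites match, so the percent identity is 16/20 × 100 = 80.0%.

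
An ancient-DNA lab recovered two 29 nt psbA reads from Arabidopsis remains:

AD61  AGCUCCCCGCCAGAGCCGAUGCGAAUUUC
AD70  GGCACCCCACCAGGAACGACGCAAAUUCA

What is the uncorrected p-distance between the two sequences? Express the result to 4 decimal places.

0.3448

Differing sites — 1:A/G; 4:U/A; 9:G/A; 14:A/G; 15:G/A; 16:C/A; 20:U/C; 23:G/A; 28:U/C; 29:C/A.
There are 10 differences over 29 sites, so p = 10/29 = 0.3448.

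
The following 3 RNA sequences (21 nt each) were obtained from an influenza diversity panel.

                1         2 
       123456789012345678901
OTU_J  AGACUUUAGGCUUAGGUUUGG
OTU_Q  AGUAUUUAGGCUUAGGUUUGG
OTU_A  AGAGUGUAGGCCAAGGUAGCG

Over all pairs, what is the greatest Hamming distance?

8

Pairwise Hamming distances:
  OTU_J vs OTU_Q: 2
  OTU_J vs OTU_A: 7
  OTU_Q vs OTU_A: 8
The largest is 8, between OTU_Q and OTU_A.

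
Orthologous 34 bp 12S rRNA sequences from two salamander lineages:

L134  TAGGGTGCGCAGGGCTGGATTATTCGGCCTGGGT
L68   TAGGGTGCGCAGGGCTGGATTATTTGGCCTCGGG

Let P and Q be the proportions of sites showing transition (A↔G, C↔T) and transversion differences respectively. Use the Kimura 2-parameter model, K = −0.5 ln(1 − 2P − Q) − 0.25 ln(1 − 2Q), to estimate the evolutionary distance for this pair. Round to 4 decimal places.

0.0939

The sequences differ at positions 25 (C/T, transition), 31 (G/C, transversion), 34 (T/G, transversion).
Of the 3 differences, 1 transition and 2 transversions over 34 sites: P = 1/34 = 0.029412, Q = 2/34 = 0.058824.
d = −0.5·ln(0.882352) − 0.25·ln(0.882352) = −0.5·(-0.125164) − 0.25·(-0.125164) = 0.0939.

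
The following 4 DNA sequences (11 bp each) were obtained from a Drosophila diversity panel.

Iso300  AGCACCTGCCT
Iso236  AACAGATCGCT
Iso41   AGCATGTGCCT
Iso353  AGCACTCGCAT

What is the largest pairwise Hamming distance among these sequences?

7

Pairwise Hamming distances:
  Iso300 vs Iso236: 5
  Iso300 vs Iso41: 2
  Iso300 vs Iso353: 3
  Iso236 vs Iso41: 5
  Iso236 vs Iso353: 7
  Iso41 vs Iso353: 4
The largest is 7, between Iso236 and Iso353.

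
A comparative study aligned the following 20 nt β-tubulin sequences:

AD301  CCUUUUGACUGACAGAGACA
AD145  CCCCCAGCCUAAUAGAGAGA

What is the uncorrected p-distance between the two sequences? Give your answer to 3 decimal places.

0.400

Mismatches occur at site 3 (U→C), site 4 (U→C), site 5 (U→C), site 6 (U→A), site 8 (A→C), site 11 (G→A), site 13 (C→U), site 19 (C→G).
There are 8 differences over 20 sites, so p = 8/20 = 0.400.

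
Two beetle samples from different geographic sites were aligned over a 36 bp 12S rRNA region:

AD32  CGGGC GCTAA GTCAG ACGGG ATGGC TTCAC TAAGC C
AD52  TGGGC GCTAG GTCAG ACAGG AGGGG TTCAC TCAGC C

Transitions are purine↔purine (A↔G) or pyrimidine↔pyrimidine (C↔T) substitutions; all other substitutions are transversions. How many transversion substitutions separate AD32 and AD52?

Differing sites — 1:C/T (Ti); 10:A/G (Ti); 18:G/A (Ti); 22:T/G (Tv); 25:C/G (Tv); 32:A/C (Tv).
Of the 6 differences, 3 transitions and 3 transversions, so the answer is 3.

3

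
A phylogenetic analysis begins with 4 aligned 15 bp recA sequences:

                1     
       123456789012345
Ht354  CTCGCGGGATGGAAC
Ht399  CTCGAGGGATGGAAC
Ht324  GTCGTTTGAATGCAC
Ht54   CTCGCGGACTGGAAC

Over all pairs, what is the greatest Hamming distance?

9

Pairwise Hamming distances:
  Ht354 vs Ht399: 1
  Ht354 vs Ht324: 7
  Ht354 vs Ht54: 2
  Ht399 vs Ht324: 7
  Ht399 vs Ht54: 3
  Ht324 vs Ht54: 9
The largest is 9, between Ht324 and Ht54.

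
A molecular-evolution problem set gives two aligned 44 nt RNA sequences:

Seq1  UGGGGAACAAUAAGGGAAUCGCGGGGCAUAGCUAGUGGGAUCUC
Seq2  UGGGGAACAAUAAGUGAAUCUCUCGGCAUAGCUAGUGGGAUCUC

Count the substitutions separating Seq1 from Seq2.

4

The sequences differ at positions 15 (G/U), 21 (G/U), 23 (G/U), 24 (G/C).
That gives 4 mismatches out of 44 aligned sites, so the Hamming distance is 4.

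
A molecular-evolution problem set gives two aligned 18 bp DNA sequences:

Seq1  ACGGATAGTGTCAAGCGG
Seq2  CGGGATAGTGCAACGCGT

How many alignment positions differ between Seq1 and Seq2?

6

Differing sites — 1:A/C; 2:C/G; 11:T/C; 12:C/A; 14:A/C; 18:G/T.
That gives 6 mismatches out of 18 aligned sites, so the Hamming distance is 6.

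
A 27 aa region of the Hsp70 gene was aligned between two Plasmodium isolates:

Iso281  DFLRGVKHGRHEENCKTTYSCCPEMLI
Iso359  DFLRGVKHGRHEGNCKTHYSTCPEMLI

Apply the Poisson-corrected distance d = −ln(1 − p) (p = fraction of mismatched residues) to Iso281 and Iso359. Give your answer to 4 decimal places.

Differing sites — 13:E/G; 18:T/H; 21:C/T.
p = 3/27 = 0.111111.
d = −ln(1 − 0.111111) = −ln(0.888889) = 0.1178.

0.1178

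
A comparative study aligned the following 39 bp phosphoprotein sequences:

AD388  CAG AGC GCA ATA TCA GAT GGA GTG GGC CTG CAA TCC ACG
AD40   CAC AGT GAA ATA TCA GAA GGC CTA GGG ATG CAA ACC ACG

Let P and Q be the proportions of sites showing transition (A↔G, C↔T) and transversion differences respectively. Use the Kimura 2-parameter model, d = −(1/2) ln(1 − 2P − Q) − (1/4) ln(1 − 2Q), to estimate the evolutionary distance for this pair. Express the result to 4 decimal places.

0.3159

Mismatches occur at site 3 (G/C, transversion), site 6 (C/T, transition), site 8 (C/A, transversion), site 18 (T/A, transversion), site 21 (A/C, transversion), site 22 (G/C, transversion), site 24 (G/A, transition), site 27 (C/G, transversion), site 28 (C/A, transversion), site 34 (T/A, transversion).
Of the 10 differences, 2 transitions and 8 transversions over 39 sites: P = 2/39 = 0.051282, Q = 8/39 = 0.205128.
d = −0.5·ln(0.692308) − 0.25·ln(0.589744) = −0.5·(-0.367724) − 0.25·(-0.528067) = 0.3159.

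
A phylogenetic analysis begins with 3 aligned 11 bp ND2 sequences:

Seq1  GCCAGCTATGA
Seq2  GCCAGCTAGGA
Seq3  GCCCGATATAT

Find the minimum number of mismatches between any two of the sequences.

Pairwise Hamming distances:
  Seq1 vs Seq2: 1
  Seq1 vs Seq3: 4
  Seq2 vs Seq3: 5
The smallest is 1, between Seq1 and Seq2.

1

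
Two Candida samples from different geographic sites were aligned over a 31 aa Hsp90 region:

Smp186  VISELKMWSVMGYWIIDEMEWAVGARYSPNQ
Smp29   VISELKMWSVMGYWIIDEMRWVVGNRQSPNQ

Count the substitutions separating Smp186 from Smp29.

Differing sites — 20:E/R; 22:A/V; 25:A/N; 27:Y/Q.
That gives 4 mismatches out of 31 aligned sites, so the Hamming distance is 4.

4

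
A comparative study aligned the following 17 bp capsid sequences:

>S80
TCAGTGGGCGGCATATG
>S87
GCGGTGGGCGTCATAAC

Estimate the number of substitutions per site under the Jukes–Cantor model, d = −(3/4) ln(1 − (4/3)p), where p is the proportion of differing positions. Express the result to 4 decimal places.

0.3734

Differing sites — 1:T/G; 3:A/G; 11:G/T; 16:T/A; 17:G/C.
p = 5/17 = 0.294118.
d = −0.75 · ln(1 − (4/3)·0.294118) = −0.75 · ln(0.607843) = −0.75 · (-0.497839) = 0.3734.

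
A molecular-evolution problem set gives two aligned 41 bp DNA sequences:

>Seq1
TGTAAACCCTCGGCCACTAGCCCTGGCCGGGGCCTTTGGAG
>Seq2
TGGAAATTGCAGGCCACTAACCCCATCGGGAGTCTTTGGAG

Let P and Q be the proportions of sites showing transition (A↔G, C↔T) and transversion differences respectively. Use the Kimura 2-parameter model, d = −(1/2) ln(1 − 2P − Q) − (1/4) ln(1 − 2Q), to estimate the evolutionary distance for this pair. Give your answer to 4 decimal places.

Differing sites — 3:T/G (Tv); 7:C/T (Ti); 8:C/T (Ti); 9:C/G (Tv); 10:T/C (Ti); 11:C/A (Tv); 20:G/A (Ti); 24:T/C (Ti); 25:G/A (Ti); 26:G/T (Tv); 28:C/G (Tv); 31:G/A (Ti); 33:C/T (Ti).
Of the 13 differences, 8 transitions and 5 transversions over 41 sites: P = 8/41 = 0.195122, Q = 5/41 = 0.121951.
d = −0.5·ln(0.487805) − 0.25·ln(0.756098) = −0.5·(-0.717840) − 0.25·(-0.279584) = 0.4288.

0.4288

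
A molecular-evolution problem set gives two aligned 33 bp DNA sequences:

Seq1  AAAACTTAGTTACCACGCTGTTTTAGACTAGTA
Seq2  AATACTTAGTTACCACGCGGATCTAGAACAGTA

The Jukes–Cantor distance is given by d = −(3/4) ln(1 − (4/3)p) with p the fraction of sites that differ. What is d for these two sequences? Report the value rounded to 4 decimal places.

The sequences differ at positions 3 (A/T), 19 (T/G), 21 (T/A), 23 (T/C), 28 (C/A), 29 (T/C).
p = 6/33 = 0.181818.
d = −0.75 · ln(1 − (4/3)·0.181818) = −0.75 · ln(0.757576) = −0.75 · (-0.277631) = 0.2082.

0.2082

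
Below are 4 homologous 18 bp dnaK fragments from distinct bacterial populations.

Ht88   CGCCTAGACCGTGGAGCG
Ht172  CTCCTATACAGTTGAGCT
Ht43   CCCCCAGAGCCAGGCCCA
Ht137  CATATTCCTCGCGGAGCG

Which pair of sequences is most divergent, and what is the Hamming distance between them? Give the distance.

Pairwise Hamming distances:
  Ht88 vs Ht172: 5
  Ht88 vs Ht43: 8
  Ht88 vs Ht137: 8
  Ht172 vs Ht43: 11
  Ht172 vs Ht137: 11
  Ht43 vs Ht137: 13
The largest is 13, between Ht43 and Ht137.

13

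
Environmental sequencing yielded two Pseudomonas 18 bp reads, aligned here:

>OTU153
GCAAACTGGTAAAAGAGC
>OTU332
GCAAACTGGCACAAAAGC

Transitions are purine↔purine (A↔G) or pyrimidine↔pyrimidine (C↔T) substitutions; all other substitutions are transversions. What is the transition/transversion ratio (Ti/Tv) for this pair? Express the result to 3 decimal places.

The sequences differ at positions 10 (T/C, transition), 12 (A/C, transversion), 15 (G/A, transition).
Of the 3 differences, 2 transitions and 1 transversion, so Ti/Tv = 2/1 = 2.000.

2.000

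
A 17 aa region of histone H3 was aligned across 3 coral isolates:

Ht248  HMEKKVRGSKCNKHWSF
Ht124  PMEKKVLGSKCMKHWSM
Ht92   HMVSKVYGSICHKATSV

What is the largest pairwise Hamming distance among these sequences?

9

Pairwise Hamming distances:
  Ht248 vs Ht124: 4
  Ht248 vs Ht92: 8
  Ht124 vs Ht92: 9
The largest is 9, between Ht124 and Ht92.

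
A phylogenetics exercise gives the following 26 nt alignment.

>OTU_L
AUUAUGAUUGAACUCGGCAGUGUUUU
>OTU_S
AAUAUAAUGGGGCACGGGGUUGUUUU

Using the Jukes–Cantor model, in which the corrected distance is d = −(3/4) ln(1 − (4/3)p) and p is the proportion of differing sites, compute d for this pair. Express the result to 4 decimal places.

Mismatches occur at site 2 (U/A), site 6 (G/A), site 9 (U/G), site 11 (A/G), site 12 (A/G), site 14 (U/A), site 18 (C/G), site 19 (A/G), site 20 (G/U).
p = 9/26 = 0.346154.
d = −0.75 · ln(1 − (4/3)·0.346154) = −0.75 · ln(0.538461) = −0.75 · (-0.619040) = 0.4643.

0.4643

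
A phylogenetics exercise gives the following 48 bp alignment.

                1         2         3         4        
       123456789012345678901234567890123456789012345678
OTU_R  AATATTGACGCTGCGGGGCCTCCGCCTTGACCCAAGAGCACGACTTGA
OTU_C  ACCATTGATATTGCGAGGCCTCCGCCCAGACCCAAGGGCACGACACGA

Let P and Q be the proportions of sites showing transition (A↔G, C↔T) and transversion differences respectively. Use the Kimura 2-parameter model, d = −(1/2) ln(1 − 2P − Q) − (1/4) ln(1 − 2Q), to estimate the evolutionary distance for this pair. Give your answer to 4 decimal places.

0.2853

Mismatches occur at site 2 (A↔C, transversion), site 3 (T↔C, transition), site 9 (C↔T, transition), site 10 (G↔A, transition), site 11 (C↔T, transition), site 16 (G↔A, transition), site 27 (T↔C, transition), site 28 (T↔A, transversion), site 37 (A↔G, transition), site 45 (T↔A, transversion), site 46 (T↔C, transition).
Of the 11 differences, 8 transitions and 3 transversions over 48 sites: P = 8/48 = 0.166667, Q = 3/48 = 0.062500.
d = −0.5·ln(0.604166) − 0.25·ln(0.875000) = −0.5·(-0.503906) − 0.25·(-0.133531) = 0.2853.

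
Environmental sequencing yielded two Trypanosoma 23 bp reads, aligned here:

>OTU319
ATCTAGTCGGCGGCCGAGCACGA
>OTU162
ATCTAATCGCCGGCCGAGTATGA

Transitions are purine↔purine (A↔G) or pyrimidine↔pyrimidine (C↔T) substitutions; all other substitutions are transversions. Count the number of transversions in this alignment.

1

Mismatches occur at site 6 (G/A, transition), site 10 (G/C, transversion), site 19 (C/T, transition), site 21 (C/T, transition).
Of the 4 differences, 3 transitions and 1 transversion, so the answer is 1.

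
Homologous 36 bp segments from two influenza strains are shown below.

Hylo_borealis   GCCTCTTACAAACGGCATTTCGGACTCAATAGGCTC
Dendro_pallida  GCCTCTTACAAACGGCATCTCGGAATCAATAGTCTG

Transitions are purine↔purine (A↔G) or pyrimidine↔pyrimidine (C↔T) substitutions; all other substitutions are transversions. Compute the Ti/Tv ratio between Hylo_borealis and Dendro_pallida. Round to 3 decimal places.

Mismatches occur at site 19 (T/C, transition), site 25 (C/A, transversion), site 33 (G/T, transversion), site 36 (C/G, transversion).
Of the 4 differences, 1 transition and 3 transversions, so Ti/Tv = 1/3 = 0.333.

0.333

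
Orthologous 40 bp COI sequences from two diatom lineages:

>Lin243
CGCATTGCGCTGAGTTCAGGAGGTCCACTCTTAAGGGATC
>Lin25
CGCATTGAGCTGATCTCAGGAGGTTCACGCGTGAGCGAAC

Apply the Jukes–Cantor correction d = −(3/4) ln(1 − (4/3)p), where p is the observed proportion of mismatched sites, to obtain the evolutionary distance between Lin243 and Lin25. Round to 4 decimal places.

0.2675

The sequences differ at positions 8 (C/A), 14 (G/T), 15 (T/C), 25 (C/T), 29 (T/G), 31 (T/G), 33 (A/G), 36 (G/C), 39 (T/A).
p = 9/40 = 0.225000.
d = −0.75 · ln(1 − (4/3)·0.225000) = −0.75 · ln(0.700000) = −0.75 · (-0.356675) = 0.2675.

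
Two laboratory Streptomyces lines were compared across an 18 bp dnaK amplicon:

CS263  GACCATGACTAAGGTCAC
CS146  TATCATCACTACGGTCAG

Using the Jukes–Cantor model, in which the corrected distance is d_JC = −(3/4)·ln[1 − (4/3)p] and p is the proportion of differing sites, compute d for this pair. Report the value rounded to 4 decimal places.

The sequences differ at positions 1 (G/T), 3 (C/T), 7 (G/C), 12 (A/C), 18 (C/G).
p = 5/18 = 0.277778.
d = −0.75 · ln(1 − (4/3)·0.277778) = −0.75 · ln(0.629629) = −0.75 · (-0.462625) = 0.3470.

0.3470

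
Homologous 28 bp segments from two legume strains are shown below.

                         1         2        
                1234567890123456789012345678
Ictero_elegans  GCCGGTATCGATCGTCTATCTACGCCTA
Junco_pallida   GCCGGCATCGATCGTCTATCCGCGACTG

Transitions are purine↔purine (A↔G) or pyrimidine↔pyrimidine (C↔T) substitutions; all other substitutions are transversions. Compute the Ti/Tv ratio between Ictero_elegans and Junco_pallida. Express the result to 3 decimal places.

Differing sites — 6:T/C (Ti); 21:T/C (Ti); 22:A/G (Ti); 25:C/A (Tv); 28:A/G (Ti).
Of the 5 differences, 4 transitions and 1 transversion, so Ti/Tv = 4/1 = 4.000.

4.000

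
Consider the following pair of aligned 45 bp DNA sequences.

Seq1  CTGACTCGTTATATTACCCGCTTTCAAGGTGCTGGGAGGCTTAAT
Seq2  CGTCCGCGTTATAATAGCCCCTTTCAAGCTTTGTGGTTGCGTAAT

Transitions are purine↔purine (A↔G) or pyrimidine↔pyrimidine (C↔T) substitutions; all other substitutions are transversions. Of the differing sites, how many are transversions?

Mismatches occur at site 2 (T/G, transversion), site 3 (G/T, transversion), site 4 (A/C, transversion), site 6 (T/G, transversion), site 14 (T/A, transversion), site 17 (C/G, transversion), site 20 (G/C, transversion), site 29 (G/C, transversion), site 31 (G/T, transversion), site 32 (C/T, transition), site 33 (T/G, transversion), site 34 (G/T, transversion), site 37 (A/T, transversion), site 38 (G/T, transversion), site 41 (T/G, transversion).
Of the 15 differences, 1 transition and 14 transversions, so the answer is 14.

14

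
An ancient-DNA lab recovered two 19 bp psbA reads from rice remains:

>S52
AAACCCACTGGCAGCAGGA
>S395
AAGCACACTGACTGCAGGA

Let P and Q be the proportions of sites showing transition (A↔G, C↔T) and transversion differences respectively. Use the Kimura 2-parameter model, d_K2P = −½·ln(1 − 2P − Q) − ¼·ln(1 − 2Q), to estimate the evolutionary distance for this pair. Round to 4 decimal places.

0.2488

The sequences differ at positions 3 (A/G, transition), 5 (C/A, transversion), 11 (G/A, transition), 13 (A/T, transversion).
Of the 4 differences, 2 transitions and 2 transversions over 19 sites: P = 2/19 = 0.105263, Q = 2/19 = 0.105263.
d = −0.5·ln(0.684211) − 0.25·ln(0.789474) = −0.5·(-0.379489) − 0.25·(-0.236388) = 0.2488.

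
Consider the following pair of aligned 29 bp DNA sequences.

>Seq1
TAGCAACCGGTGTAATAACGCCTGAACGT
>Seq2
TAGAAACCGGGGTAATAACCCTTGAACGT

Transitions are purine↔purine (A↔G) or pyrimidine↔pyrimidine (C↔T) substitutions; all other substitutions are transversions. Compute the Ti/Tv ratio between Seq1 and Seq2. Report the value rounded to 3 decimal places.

Differing sites — 4:C/A (Tv); 11:T/G (Tv); 20:G/C (Tv); 22:C/T (Ti).
Of the 4 differences, 1 transition and 3 transversions, so Ti/Tv = 1/3 = 0.333.

0.333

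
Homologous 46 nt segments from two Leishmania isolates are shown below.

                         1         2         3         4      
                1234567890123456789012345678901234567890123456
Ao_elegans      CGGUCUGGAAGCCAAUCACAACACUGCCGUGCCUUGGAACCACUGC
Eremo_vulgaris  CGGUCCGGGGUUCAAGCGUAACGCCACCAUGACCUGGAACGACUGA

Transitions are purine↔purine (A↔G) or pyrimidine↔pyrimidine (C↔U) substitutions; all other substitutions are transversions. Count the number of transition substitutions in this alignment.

11

The sequences differ at positions 6 (U/C, transition), 9 (A/G, transition), 10 (A/G, transition), 11 (G/U, transversion), 12 (C/U, transition), 16 (U/G, transversion), 18 (A/G, transition), 19 (C/U, transition), 23 (A/G, transition), 25 (U/C, transition), 26 (G/A, transition), 29 (G/A, transition), 32 (C/A, transversion), 34 (U/C, transition), 41 (C/G, transversion), 46 (C/A, transversion).
Of the 16 differences, 11 transitions and 5 transversions, so the answer is 11.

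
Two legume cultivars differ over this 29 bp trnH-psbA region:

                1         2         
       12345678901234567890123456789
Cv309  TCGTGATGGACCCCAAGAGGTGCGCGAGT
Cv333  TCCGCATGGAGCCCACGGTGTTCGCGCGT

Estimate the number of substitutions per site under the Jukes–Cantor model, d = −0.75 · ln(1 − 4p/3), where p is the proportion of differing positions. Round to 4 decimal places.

0.4006

Mismatches occur at site 3 (G→C), site 4 (T→G), site 5 (G→C), site 11 (C→G), site 16 (A→C), site 18 (A→G), site 19 (G→T), site 22 (G→T), site 27 (A→C).
p = 9/29 = 0.310345.
d = −0.75 · ln(1 − (4/3)·0.310345) = −0.75 · ln(0.586207) = −0.75 · (-0.534082) = 0.4006.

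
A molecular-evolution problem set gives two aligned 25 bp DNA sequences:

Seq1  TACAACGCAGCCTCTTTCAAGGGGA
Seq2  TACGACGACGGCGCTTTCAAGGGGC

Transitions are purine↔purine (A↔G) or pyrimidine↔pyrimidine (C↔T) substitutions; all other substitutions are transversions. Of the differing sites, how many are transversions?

5

The sequences differ at positions 4 (A/G, transition), 8 (C/A, transversion), 9 (A/C, transversion), 11 (C/G, transversion), 13 (T/G, transversion), 25 (A/C, transversion).
Of the 6 differences, 1 transition and 5 transversions, so the answer is 5.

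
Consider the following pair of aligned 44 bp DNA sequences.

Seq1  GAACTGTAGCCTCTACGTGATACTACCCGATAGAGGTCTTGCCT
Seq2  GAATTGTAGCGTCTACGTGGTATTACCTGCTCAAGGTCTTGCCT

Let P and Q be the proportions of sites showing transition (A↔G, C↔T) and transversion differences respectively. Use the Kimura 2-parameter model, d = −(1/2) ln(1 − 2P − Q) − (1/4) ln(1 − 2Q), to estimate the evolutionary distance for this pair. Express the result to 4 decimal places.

Differing sites — 4:C/T (Ti); 11:C/G (Tv); 20:A/G (Ti); 23:C/T (Ti); 28:C/T (Ti); 30:A/C (Tv); 32:A/C (Tv); 33:G/A (Ti).
Of the 8 differences, 5 transitions and 3 transversions over 44 sites: P = 5/44 = 0.113636, Q = 3/44 = 0.068182.
d = −0.5·ln(0.704546) − 0.25·ln(0.863636) = −0.5·(-0.350202) − 0.25·(-0.146604) = 0.2118.

0.2118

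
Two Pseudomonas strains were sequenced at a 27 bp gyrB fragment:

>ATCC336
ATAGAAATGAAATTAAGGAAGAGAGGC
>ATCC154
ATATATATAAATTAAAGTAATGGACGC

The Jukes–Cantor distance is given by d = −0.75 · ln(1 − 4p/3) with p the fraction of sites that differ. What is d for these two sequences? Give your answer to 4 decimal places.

0.4408

Mismatches occur at site 4 (G↔T), site 6 (A↔T), site 9 (G↔A), site 12 (A↔T), site 14 (T↔A), site 18 (G↔T), site 21 (G↔T), site 22 (A↔G), site 25 (G↔C).
p = 9/27 = 0.333333.
d = −0.75 · ln(1 − (4/3)·0.333333) = −0.75 · ln(0.555556) = −0.75 · (-0.587786) = 0.4408.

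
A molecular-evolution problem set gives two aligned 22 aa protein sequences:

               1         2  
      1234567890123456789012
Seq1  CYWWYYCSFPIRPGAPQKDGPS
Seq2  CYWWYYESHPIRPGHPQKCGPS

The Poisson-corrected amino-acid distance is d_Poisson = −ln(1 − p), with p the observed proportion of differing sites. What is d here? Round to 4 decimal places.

0.2007

Mismatches occur at site 7 (C↔E), site 9 (F↔H), site 15 (A↔H), site 19 (D↔C).
p = 4/22 = 0.181818.
d = −ln(1 − 0.181818) = −ln(0.818182) = 0.2007.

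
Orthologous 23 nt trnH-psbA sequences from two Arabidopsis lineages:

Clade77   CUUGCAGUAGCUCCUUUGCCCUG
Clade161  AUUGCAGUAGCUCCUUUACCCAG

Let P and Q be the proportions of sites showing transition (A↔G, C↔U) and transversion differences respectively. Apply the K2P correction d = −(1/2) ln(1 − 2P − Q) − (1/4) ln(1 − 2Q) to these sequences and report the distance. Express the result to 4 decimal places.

0.1433

Differing sites — 1:C/A (Tv); 18:G/A (Ti); 22:U/A (Tv).
Of the 3 differences, 1 transition and 2 transversions over 23 sites: P = 1/23 = 0.043478, Q = 2/23 = 0.086957.
d = −0.5·ln(0.826087) − 0.25·ln(0.826086) = −0.5·(-0.191055) − 0.25·(-0.191056) = 0.1433.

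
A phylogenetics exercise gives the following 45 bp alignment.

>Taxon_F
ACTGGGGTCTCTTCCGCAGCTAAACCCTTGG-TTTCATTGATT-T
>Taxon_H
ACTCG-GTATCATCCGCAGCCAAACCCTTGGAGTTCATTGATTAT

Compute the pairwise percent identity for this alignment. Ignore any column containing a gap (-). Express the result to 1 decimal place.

Excluding the 3 gap columns leaves 42 comparable sites.
Differing sites — 4:G/C; 9:C/A; 12:T/A; 21:T/C; 33:T/G.
37 of the 42 comparable sites match, so the percent identity is 37/42 × 100 = 88.1%.

88.1%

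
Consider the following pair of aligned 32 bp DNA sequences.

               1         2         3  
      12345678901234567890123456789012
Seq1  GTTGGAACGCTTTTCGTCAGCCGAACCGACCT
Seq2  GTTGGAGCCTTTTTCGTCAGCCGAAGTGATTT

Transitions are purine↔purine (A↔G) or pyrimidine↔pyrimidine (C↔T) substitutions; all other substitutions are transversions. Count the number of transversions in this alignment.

The sequences differ at positions 7 (A/G, transition), 9 (G/C, transversion), 10 (C/T, transition), 26 (C/G, transversion), 27 (C/T, transition), 30 (C/T, transition), 31 (C/T, transition).
Of the 7 differences, 5 transitions and 2 transversions, so the answer is 2.

2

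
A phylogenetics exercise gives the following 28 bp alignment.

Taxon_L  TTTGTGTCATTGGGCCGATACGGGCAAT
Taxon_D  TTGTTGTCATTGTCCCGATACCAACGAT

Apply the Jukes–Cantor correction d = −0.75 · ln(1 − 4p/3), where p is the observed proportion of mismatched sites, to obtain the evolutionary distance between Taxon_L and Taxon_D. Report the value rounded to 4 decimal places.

The sequences differ at positions 3 (T/G), 4 (G/T), 13 (G/T), 14 (G/C), 22 (G/C), 23 (G/A), 24 (G/A), 26 (A/G).
p = 8/28 = 0.285714.
d = −0.75 · ln(1 − (4/3)·0.285714) = −0.75 · ln(0.619048) = −0.75 · (-0.479572) = 0.3597.

0.3597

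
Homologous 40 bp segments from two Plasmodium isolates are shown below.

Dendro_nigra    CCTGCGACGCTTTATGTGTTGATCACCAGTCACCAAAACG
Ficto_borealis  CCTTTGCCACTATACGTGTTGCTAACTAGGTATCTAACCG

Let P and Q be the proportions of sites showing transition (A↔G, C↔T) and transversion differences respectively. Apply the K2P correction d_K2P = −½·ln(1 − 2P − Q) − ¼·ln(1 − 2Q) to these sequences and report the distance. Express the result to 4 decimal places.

The sequences differ at positions 4 (G/T, transversion), 5 (C/T, transition), 7 (A/C, transversion), 9 (G/A, transition), 12 (T/A, transversion), 15 (T/C, transition), 22 (A/C, transversion), 24 (C/A, transversion), 27 (C/T, transition), 30 (T/G, transversion), 31 (C/T, transition), 33 (C/T, transition), 35 (A/T, transversion), 38 (A/C, transversion).
Of the 14 differences, 6 transitions and 8 transversions over 40 sites: P = 6/40 = 0.150000, Q = 8/40 = 0.200000.
d = −0.5·ln(0.500000) − 0.25·ln(0.600000) = −0.5·(-0.693147) − 0.25·(-0.510826) = 0.4743.

0.4743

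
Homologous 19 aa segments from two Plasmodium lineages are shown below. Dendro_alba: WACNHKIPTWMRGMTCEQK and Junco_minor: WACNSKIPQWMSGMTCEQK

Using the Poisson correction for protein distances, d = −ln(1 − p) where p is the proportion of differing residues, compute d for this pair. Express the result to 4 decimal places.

0.1719

The sequences differ at positions 5 (H/S), 9 (T/Q), 12 (R/S).
p = 3/19 = 0.157895.
d = −ln(1 − 0.157895) = −ln(0.842105) = 0.1719.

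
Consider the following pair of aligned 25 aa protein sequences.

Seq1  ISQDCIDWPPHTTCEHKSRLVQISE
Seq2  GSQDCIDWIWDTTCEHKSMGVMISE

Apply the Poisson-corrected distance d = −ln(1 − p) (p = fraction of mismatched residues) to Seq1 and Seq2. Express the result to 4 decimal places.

The sequences differ at positions 1 (I/G), 9 (P/I), 10 (P/W), 11 (H/D), 19 (R/M), 20 (L/G), 22 (Q/M).
p = 7/25 = 0.280000.
d = −ln(1 − 0.280000) = −ln(0.720000) = 0.3285.

0.3285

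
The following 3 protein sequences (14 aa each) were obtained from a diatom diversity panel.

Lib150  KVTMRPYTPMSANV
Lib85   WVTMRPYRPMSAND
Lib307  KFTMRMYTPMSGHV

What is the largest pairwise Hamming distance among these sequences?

7

Pairwise Hamming distances:
  Lib150 vs Lib85: 3
  Lib150 vs Lib307: 4
  Lib85 vs Lib307: 7
The largest is 7, between Lib85 and Lib307.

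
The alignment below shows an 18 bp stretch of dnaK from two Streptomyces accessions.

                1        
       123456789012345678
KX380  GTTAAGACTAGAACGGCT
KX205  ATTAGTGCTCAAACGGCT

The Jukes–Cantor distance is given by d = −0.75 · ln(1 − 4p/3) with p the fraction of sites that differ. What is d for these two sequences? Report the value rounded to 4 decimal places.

The sequences differ at positions 1 (G/A), 5 (A/G), 6 (G/T), 7 (A/G), 10 (A/C), 11 (G/A).
p = 6/18 = 0.333333.
d = −0.75 · ln(1 − (4/3)·0.333333) = −0.75 · ln(0.555556) = −0.75 · (-0.587786) = 0.4408.

0.4408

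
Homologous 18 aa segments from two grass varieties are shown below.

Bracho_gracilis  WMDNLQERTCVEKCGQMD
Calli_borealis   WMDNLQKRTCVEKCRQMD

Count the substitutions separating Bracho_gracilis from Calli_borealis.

2

The sequences differ at positions 7 (E/K), 15 (G/R).
That gives 2 mismatches out of 18 aligned sites, so the Hamming distance is 2.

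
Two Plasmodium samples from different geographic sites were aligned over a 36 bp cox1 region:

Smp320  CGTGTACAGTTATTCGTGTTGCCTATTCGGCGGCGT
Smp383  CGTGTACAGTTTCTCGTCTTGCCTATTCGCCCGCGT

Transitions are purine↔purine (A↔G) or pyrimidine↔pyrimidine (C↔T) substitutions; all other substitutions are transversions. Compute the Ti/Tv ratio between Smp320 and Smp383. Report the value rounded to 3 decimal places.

0.250

The sequences differ at positions 12 (A/T, transversion), 13 (T/C, transition), 18 (G/C, transversion), 30 (G/C, transversion), 32 (G/C, transversion).
Of the 5 differences, 1 transition and 4 transversions, so Ti/Tv = 1/4 = 0.250.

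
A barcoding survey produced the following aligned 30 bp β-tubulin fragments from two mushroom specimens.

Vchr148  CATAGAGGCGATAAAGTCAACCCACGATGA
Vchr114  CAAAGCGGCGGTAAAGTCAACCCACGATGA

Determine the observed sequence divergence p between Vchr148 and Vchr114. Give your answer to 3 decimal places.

0.100

Mismatches occur at site 3 (T→A), site 6 (A→C), site 11 (A→G).
There are 3 differences over 30 sites, so p = 3/30 = 0.100.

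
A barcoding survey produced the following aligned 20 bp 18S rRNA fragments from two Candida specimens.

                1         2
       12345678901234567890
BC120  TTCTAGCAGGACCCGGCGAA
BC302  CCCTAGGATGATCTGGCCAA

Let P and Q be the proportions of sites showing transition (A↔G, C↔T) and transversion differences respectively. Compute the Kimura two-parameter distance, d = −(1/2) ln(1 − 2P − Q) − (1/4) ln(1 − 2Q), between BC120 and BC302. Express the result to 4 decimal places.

The sequences differ at positions 1 (T/C, transition), 2 (T/C, transition), 7 (C/G, transversion), 9 (G/T, transversion), 12 (C/T, transition), 14 (C/T, transition), 18 (G/C, transversion).
Of the 7 differences, 4 transitions and 3 transversions over 20 sites: P = 4/20 = 0.200000, Q = 3/20 = 0.150000.
d = −0.5·ln(0.450000) − 0.25·ln(0.700000) = −0.5·(-0.798508) − 0.25·(-0.356675) = 0.4884.

0.4884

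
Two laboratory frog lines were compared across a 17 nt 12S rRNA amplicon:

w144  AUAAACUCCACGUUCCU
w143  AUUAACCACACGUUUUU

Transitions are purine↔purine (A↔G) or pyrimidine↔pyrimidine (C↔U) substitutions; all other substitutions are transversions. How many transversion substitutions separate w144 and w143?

The sequences differ at positions 3 (A/U, transversion), 7 (U/C, transition), 8 (C/A, transversion), 15 (C/U, transition), 16 (C/U, transition).
Of the 5 differences, 3 transitions and 2 transversions, so the answer is 2.

2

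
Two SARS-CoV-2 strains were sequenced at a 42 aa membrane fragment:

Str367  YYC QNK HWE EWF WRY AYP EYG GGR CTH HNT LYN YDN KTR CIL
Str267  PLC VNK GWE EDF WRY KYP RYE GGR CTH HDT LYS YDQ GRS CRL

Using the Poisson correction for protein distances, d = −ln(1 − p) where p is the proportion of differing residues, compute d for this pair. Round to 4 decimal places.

Mismatches occur at site 1 (Y/P), site 2 (Y/L), site 4 (Q/V), site 7 (H/G), site 11 (W/D), site 16 (A/K), site 19 (E/R), site 21 (G/E), site 29 (N/D), site 33 (N/S), site 36 (N/Q), site 37 (K/G), site 38 (T/R), site 39 (R/S), site 41 (I/R).
p = 15/42 = 0.357143.
d = −ln(1 − 0.357143) = −ln(0.642857) = 0.4418.

0.4418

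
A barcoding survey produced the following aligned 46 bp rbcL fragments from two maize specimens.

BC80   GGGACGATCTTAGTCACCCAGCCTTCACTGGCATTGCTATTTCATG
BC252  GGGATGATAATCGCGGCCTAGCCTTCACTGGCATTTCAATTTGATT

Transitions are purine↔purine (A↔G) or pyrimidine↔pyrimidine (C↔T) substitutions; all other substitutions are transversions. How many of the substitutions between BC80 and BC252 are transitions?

Differing sites — 5:C/T (Ti); 9:C/A (Tv); 10:T/A (Tv); 12:A/C (Tv); 14:T/C (Ti); 15:C/G (Tv); 16:A/G (Ti); 19:C/T (Ti); 36:G/T (Tv); 38:T/A (Tv); 43:C/G (Tv); 46:G/T (Tv).
Of the 12 differences, 4 transitions and 8 transversions, so the answer is 4.

4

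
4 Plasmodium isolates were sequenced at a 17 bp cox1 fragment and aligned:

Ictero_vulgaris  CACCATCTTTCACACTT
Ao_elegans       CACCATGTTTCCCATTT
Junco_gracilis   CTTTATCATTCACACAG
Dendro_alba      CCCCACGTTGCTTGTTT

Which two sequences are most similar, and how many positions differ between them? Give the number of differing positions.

3

Pairwise Hamming distances:
  Ictero_vulgaris vs Ao_elegans: 3
  Ictero_vulgaris vs Junco_gracilis: 6
  Ictero_vulgaris vs Dendro_alba: 8
  Ao_elegans vs Junco_gracilis: 9
  Ao_elegans vs Dendro_alba: 6
  Junco_gracilis vs Dendro_alba: 13
The smallest is 3, between Ictero_vulgaris and Ao_elegans.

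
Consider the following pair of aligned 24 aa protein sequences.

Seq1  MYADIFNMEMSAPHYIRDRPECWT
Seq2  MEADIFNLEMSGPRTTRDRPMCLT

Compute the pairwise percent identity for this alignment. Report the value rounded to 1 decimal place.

66.7%

Differing sites — 2:Y/E; 8:M/L; 12:A/G; 14:H/R; 15:Y/T; 16:I/T; 21:E/M; 23:W/L.
16 of the 24 sites match, so the percent identity is 16/24 × 100 = 66.7%.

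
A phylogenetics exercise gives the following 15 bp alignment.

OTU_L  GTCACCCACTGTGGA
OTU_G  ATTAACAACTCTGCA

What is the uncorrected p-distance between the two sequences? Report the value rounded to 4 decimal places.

Mismatches occur at site 1 (G/A), site 3 (C/T), site 5 (C/A), site 7 (C/A), site 11 (G/C), site 14 (G/C).
There are 6 differences over 15 sites, so p = 6/15 = 0.4000.

0.4000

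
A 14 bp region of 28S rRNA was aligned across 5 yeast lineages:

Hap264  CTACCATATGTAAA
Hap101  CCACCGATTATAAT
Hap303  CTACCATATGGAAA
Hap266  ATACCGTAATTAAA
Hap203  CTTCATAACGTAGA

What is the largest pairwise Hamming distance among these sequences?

Pairwise Hamming distances:
  Hap264 vs Hap101: 6
  Hap264 vs Hap303: 1
  Hap264 vs Hap266: 4
  Hap264 vs Hap203: 6
  Hap101 vs Hap303: 7
  Hap101 vs Hap266: 7
  Hap101 vs Hap203: 9
  Hap303 vs Hap266: 5
  Hap303 vs Hap203: 7
  Hap266 vs Hap203: 8
The largest is 9, between Hap101 and Hap203.

9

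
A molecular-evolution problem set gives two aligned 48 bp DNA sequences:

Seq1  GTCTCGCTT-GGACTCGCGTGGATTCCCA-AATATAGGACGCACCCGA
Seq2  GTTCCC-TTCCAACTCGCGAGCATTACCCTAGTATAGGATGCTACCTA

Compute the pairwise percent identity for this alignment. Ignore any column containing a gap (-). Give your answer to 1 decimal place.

Excluding the 3 gap columns leaves 45 comparable sites.
Mismatches occur at site 3 (C→T), site 4 (T→C), site 6 (G→C), site 11 (G→C), site 12 (G→A), site 20 (T→A), site 22 (G→C), site 26 (C→A), site 29 (A→C), site 32 (A→G), site 40 (C→T), site 43 (A→T), site 44 (C→A), site 47 (G→T).
31 of the 45 comparable sites match, so the percent identity is 31/45 × 100 = 68.9%.

68.9%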